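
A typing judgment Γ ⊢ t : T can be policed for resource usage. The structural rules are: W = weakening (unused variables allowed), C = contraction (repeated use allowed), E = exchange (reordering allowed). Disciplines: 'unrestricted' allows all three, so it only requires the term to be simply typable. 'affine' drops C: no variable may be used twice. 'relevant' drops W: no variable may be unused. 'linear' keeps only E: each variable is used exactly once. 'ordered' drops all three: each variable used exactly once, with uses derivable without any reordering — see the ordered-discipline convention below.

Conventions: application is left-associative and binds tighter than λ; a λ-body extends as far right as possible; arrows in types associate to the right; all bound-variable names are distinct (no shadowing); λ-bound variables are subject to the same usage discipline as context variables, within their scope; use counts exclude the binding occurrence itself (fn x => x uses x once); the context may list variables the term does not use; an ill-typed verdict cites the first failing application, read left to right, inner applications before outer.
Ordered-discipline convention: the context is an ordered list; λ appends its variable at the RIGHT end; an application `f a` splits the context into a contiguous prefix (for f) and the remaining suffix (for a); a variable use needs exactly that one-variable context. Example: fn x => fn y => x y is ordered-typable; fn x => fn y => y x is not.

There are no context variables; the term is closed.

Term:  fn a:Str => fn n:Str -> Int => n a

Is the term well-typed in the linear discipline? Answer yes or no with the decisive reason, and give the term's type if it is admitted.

yes — exactly-once usage across a, n; term : Str -> (Str -> Int) -> Int
usage: a (λ-bound): 1, n (λ-bound): 1
order of uses: n, a
typing: ✓ — Str -> (Str -> Int) -> Int
all disciplines: ordered ✗; linear ✓; affine ✓; relevant ✓; unrestricted ✓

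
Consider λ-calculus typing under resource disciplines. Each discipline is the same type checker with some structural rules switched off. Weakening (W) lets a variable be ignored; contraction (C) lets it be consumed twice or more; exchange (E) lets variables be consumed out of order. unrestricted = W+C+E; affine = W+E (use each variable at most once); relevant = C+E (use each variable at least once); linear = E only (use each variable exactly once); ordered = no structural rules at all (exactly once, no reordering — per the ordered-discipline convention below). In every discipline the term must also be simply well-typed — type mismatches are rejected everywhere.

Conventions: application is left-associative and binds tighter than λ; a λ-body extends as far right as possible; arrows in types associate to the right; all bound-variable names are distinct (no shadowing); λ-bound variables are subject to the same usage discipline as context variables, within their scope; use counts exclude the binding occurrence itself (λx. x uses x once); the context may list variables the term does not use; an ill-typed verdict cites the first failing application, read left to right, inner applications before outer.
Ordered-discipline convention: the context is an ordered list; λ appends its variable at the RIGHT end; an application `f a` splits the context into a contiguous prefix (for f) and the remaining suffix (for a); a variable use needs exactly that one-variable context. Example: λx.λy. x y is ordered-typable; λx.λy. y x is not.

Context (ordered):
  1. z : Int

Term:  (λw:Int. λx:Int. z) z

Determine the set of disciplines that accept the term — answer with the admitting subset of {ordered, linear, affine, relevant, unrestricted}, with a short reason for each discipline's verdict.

admitting disciplines: unrestricted
usage: z: 2, w [bound]: 0, x [bound]: 0
order of uses: z, z
typing: ✓ — Int → Int
ordered ✗ (z ×2 used more than once (contraction); w, x left unused)
linear ✗ (z ×2 used more than once (contraction); w, x left unused)
affine ✗ (z ×2 used more than once (contraction))
relevant ✗ (w, x left unused)
unrestricted ✓ (typability at Int → Int is all that's needed)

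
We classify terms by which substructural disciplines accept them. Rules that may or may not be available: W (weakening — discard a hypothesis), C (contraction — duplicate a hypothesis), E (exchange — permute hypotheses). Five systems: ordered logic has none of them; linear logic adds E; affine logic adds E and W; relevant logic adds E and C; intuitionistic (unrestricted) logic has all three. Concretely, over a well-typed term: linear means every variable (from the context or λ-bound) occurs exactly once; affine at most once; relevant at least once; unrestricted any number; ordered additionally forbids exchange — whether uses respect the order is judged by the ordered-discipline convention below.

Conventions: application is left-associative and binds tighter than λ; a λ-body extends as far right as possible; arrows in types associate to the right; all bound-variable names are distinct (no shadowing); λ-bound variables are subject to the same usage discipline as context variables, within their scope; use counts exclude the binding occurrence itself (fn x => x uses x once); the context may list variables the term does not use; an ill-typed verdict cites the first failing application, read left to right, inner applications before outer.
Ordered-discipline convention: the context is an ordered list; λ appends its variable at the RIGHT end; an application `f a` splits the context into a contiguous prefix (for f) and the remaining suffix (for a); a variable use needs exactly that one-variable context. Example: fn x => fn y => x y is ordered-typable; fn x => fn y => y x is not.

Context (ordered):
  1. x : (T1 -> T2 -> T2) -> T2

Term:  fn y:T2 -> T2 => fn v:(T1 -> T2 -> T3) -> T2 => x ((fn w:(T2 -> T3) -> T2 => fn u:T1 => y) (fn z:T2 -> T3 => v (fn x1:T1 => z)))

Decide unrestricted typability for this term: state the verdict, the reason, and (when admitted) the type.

yes — well-typed at (T2 -> T2) -> ((T1 -> T2 -> T3) -> T2) -> T2; no restrictions here; term : (T2 -> T2) -> ((T1 -> T2 -> T3) -> T2) -> T2
variable uses: x: 1; y (bound): 1; v (bound): 1; w (bound): 0; u (bound): 0; z (bound): 1; x1 (bound): 0
order of uses: x, y, v, z
typing: well-typed at (T2 -> T2) -> ((T1 -> T2 -> T3) -> T2) -> T2
per-discipline verdicts: ordered ✗, linear ✗, affine ✓, relevant ✗, unrestricted ✓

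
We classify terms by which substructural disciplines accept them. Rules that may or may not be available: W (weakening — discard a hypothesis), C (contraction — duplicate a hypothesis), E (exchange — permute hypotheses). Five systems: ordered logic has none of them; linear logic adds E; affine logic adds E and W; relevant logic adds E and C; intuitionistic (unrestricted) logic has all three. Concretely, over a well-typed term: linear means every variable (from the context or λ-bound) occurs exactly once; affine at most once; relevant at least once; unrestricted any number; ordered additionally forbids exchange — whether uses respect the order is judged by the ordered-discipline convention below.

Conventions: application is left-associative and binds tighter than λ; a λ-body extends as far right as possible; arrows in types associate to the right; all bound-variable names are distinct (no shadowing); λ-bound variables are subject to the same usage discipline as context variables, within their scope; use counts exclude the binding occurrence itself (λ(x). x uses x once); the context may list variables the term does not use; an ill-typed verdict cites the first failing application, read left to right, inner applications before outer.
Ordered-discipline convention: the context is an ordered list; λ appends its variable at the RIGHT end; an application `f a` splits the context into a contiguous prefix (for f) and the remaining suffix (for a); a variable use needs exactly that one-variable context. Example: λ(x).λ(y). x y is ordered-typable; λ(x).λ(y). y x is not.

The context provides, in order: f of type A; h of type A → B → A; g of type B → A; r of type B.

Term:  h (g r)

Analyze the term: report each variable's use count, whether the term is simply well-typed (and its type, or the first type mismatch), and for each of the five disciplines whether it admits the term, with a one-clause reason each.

counts: f: 0×; h: 1×; g: 1×; r: 1×
order of uses: h, g, r
typing: ✓ — B → A
ordered: ✗ — f never used (weakening)
linear: ✗ — f never used (weakening)
affine: ✓ — no duplicate uses among f, h, g, r
relevant: ✗ — f never used (weakening)
unrestricted: ✓ — typability at B → A is all that's needed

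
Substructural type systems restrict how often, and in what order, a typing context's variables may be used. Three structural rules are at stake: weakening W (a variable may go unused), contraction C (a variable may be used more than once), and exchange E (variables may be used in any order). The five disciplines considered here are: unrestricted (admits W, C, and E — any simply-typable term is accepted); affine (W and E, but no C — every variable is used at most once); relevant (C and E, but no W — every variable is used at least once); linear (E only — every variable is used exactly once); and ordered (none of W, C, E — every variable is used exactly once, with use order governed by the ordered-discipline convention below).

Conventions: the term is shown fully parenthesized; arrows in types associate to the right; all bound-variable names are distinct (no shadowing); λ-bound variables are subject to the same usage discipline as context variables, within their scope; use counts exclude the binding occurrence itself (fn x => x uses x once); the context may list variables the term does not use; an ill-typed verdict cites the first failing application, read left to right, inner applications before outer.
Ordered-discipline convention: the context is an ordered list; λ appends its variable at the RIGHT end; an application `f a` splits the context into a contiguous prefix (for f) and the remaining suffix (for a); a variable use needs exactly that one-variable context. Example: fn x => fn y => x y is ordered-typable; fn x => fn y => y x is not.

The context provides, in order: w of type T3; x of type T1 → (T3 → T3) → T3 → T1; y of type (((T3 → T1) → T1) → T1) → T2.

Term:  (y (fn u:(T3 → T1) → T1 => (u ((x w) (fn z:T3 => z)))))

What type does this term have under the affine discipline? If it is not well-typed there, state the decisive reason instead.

not well-typed under affine — fails simple typing
variable uses: w: 1×; x: 1×; y: 1×; u [bound]: 1×; z [bound]: 1×
order of uses: y, u, x, w, z
typing: ill-typed: a function awaiting T1 gets T3
per-discipline verdicts: ordered ✗; linear ✗; affine ✗; relevant ✗; unrestricted ✗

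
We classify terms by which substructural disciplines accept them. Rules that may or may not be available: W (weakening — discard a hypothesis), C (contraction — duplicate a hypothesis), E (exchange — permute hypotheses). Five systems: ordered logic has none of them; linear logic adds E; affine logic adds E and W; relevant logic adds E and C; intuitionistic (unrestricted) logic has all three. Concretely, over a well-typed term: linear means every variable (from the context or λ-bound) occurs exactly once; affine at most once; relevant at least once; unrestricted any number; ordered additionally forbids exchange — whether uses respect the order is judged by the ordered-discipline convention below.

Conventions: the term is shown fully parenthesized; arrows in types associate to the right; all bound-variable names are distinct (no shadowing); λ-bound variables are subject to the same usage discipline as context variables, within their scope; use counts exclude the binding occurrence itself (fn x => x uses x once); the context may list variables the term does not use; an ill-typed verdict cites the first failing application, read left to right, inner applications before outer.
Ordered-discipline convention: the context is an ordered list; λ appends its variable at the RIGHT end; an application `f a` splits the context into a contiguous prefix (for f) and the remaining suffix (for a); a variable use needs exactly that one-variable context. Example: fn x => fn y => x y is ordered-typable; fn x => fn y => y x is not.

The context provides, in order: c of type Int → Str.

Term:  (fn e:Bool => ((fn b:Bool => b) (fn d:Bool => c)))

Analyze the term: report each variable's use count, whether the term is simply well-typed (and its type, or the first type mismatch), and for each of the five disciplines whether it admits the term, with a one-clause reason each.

usage: c ×1; e (bound) ×0; b (bound) ×1; d (bound) ×0
use order (left to right): b, c
typing: ill-typed: an application expects Bool but receives Bool → Int → Str
ordered: ✗, fails simple typing
linear: ✗, a type mismatch blocks all five
affine: ✗, the type mismatch rejects it
relevant: ✗, not simply typable
unrestricted: ✗, fails simple typing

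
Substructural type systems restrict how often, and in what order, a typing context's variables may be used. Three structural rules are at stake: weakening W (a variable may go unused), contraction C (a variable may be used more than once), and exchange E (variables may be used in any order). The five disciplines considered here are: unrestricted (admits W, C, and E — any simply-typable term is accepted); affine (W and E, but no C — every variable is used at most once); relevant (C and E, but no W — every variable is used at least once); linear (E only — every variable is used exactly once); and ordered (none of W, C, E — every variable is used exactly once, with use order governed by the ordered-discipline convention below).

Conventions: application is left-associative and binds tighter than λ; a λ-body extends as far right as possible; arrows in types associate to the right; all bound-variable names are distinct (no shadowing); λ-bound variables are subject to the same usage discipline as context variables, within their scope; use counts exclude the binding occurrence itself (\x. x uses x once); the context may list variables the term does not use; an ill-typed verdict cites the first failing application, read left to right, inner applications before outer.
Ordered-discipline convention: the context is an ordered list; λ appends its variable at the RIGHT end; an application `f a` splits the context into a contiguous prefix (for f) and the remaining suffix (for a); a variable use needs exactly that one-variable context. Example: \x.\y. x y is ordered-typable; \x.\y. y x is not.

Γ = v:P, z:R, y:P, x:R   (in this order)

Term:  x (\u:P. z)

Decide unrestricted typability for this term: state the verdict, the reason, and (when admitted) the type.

no — fails simple typing
usage: v ×0, z ×1, y ×0, x ×1, u (λ-bound) ×0
use order (left to right): x, z
typing: ill-typed: non-arrow in function slot: R
per-discipline verdicts: ordered ✗, linear ✗, affine ✗, relevant ✗, unrestricted ✗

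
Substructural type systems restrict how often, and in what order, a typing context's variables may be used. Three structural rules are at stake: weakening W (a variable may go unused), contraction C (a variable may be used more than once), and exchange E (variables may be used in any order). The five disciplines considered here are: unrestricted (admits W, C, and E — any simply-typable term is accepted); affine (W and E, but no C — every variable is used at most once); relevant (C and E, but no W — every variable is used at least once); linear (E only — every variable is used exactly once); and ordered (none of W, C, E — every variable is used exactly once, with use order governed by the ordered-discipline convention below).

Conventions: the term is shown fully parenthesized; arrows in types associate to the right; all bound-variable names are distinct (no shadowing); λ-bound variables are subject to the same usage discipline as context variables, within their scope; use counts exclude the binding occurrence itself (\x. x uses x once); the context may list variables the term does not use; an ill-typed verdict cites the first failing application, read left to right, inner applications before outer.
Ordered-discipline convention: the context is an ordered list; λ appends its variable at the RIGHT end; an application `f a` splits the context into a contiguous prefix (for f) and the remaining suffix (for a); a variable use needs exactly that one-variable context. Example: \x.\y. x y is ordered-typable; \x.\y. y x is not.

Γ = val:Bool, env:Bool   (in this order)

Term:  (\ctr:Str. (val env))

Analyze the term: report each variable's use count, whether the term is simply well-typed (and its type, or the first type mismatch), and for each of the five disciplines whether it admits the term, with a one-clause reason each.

usage: val=1; env=1; ctr (bound)=0
use order (left to right): val, env
typing: ill-typed: applying a non-function (Bool)
ordered: ✗ — the type mismatch rejects it
linear: ✗ — not simply typable
affine: ✗ — fails simple typing
relevant: ✗ — a type mismatch blocks all five
unrestricted: ✗ — the type mismatch rejects it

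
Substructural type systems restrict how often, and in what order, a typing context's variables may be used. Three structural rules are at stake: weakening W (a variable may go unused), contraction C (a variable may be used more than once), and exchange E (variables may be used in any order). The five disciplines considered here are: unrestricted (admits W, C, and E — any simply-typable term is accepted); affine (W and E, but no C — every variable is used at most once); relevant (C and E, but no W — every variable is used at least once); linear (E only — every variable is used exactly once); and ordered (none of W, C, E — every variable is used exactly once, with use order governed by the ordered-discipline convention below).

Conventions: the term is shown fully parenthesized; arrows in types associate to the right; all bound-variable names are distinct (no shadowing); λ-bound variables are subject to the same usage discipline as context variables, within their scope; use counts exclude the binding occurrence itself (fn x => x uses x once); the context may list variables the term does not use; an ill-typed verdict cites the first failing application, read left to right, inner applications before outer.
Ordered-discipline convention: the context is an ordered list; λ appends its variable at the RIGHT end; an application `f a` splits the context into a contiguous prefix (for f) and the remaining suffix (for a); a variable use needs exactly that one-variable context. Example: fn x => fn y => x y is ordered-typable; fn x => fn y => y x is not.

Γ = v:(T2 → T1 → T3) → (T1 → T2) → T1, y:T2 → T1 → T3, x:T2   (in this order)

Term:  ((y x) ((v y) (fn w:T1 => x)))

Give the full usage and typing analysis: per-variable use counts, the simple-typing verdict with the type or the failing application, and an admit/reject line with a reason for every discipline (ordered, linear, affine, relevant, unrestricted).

variable uses: v=1; y=2; x=2; w (bound)=0
left-to-right use order: y, x, v, y, x
typing: ✓ — T3
ordered: ✗, repeated use of y ×2, x ×2; needs weakening: w unused
linear: ✗, repeated use of y ×2, x ×2; needs weakening: w unused
affine: ✗, repeated use of y ×2, x ×2
relevant: ✗, needs weakening: w unused
unrestricted: ✓, type-checks (T3) and nothing is barred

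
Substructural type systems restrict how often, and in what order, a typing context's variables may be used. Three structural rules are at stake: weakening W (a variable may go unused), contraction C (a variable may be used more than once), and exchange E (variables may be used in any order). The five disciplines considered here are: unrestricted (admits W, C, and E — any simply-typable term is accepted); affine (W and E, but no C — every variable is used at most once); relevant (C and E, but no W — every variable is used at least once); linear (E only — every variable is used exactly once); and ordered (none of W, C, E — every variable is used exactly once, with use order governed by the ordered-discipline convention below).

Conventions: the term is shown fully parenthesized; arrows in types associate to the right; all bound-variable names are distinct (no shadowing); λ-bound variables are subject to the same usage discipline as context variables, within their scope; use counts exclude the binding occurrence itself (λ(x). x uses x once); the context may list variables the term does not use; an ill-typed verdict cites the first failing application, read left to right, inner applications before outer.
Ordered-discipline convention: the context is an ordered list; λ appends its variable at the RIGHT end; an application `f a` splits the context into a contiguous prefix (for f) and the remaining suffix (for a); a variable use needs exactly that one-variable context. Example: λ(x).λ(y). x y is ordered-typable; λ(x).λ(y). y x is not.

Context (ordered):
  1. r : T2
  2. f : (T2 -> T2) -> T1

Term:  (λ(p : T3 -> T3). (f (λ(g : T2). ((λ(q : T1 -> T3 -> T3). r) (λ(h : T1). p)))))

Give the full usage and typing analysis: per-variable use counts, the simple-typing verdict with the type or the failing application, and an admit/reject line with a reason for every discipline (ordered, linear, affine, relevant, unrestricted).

use counts: r: 1, f: 1, p (bound): 1, g (bound): 0, q (bound): 0, h (bound): 0
use order (left to right): f, r, p
typing: well-typed at (T3 -> T3) -> T1
ordered ✗ (g, q, h never used (weakening))
linear ✗ (g, q, h never used (weakening))
affine ✓ (r, f, p, g, q, h: no repeats, contraction unneeded)
relevant ✗ (g, q, h never used (weakening))
unrestricted ✓ (simply typable at (T3 -> T3) -> T1; W, C, E all held)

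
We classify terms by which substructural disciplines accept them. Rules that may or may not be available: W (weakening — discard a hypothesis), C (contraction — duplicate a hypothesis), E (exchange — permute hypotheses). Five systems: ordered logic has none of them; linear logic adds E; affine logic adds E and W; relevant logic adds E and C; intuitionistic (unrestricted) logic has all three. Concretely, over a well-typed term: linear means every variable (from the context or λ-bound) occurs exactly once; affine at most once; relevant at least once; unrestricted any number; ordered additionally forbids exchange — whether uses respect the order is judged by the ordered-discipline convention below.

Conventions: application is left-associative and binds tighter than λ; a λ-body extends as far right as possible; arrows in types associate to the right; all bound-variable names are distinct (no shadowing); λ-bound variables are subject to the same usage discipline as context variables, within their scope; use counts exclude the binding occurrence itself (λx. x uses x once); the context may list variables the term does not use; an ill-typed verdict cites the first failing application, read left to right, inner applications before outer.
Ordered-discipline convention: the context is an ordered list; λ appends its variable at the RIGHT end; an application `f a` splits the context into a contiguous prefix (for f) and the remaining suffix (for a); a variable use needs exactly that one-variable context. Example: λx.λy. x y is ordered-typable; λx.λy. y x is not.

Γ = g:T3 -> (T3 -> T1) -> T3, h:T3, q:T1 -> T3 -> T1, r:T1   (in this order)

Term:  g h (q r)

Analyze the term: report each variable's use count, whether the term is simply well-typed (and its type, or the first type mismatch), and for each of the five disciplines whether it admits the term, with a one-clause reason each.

usage: g: 1×, h: 1×, q: 1×, r: 1×
uses in reading order: g, h, q, r
typing: the term checks, with type T3
ordered: ✓ — g, h, q, r once each; derivable with no W/C/E
linear: ✓ — each of g, h, q, r used exactly once
affine: ✓ — at most one use each (g, h, q, r)
relevant: ✓ — at least one use each (g, h, q, r)
unrestricted: ✓ — well-typed at T3; no restrictions here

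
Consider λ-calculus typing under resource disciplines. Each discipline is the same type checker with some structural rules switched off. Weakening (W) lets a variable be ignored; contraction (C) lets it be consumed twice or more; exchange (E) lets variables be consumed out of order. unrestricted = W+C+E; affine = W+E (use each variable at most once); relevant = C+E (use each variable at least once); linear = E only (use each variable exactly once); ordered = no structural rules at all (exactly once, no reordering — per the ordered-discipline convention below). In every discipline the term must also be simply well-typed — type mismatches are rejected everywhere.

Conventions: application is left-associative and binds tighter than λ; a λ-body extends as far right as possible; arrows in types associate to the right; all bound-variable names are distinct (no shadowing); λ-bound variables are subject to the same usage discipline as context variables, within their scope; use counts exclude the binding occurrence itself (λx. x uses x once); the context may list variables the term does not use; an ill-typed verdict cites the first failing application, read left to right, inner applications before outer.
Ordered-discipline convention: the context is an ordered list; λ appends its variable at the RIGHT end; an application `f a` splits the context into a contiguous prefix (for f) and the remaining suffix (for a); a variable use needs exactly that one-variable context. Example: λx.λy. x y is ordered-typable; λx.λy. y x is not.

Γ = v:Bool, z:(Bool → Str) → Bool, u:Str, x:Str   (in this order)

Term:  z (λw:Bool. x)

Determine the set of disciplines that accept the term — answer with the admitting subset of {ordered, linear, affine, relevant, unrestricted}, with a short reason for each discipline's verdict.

admitted in: affine, unrestricted
use counts: v: 0×; z: 1×; u: 0×; x: 1×; w (λ-bound): 0×
order of uses: z, x
typing: the term checks, with type Bool
ordered: ✗, needs weakening: v, u, w unused
linear: ✗, needs weakening: v, u, w unused
affine: ✓, none of v, z, u, x, w used more than once
relevant: ✗, needs weakening: v, u, w unused
unrestricted: ✓, type-checks (Bool) and nothing is barred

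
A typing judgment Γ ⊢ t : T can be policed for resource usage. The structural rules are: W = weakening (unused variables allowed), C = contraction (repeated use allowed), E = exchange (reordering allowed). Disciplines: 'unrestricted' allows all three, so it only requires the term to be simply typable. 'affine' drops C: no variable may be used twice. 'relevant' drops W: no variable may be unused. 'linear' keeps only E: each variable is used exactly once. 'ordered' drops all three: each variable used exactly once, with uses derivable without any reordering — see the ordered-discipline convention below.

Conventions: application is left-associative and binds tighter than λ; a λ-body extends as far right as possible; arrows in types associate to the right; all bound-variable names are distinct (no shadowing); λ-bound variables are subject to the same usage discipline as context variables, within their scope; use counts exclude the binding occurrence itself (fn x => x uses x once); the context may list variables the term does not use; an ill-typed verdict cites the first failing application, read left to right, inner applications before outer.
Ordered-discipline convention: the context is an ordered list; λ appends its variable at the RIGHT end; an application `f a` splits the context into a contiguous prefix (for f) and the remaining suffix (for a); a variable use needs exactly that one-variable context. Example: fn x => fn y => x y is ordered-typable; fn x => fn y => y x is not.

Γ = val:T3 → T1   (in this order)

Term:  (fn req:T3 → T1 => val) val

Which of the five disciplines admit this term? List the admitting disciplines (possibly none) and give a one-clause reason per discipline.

accepted by: unrestricted
usage: val=2; req (λ-bound)=0
left-to-right use order: val, val
typing: well-typed — term : T3 → T1
ordered ✗ (needs contraction — val ×2; req left unused)
linear ✗ (needs contraction — val ×2; req left unused)
affine ✗ (needs contraction — val ×2)
relevant ✗ (req left unused)
unrestricted ✓ (typability at T3 → T1 is all that's needed)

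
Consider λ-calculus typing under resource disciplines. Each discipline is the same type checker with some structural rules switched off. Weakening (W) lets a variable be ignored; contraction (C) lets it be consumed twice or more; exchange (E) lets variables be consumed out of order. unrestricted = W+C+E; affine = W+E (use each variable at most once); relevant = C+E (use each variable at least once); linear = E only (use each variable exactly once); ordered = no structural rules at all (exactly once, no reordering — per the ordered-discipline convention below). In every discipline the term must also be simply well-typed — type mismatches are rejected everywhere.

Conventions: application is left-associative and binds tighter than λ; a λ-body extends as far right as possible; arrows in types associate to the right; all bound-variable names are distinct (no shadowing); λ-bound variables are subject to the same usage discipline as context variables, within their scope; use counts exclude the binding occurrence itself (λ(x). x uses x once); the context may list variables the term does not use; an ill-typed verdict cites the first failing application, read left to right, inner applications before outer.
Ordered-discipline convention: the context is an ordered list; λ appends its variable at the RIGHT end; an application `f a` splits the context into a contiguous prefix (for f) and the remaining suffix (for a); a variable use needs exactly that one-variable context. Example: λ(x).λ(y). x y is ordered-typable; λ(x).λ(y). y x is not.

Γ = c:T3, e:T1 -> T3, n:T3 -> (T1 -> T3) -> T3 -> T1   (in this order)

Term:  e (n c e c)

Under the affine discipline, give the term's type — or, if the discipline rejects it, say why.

not well-typed under affine — needs contraction — c ×2, e ×2
variable uses: c=2, e=2, n=1
left-to-right use order: e, n, c, e, c
typing: well-typed — term : T3
per-discipline verdicts: ordered ✗ | linear ✗ | affine ✗ | relevant ✓ | unrestricted ✓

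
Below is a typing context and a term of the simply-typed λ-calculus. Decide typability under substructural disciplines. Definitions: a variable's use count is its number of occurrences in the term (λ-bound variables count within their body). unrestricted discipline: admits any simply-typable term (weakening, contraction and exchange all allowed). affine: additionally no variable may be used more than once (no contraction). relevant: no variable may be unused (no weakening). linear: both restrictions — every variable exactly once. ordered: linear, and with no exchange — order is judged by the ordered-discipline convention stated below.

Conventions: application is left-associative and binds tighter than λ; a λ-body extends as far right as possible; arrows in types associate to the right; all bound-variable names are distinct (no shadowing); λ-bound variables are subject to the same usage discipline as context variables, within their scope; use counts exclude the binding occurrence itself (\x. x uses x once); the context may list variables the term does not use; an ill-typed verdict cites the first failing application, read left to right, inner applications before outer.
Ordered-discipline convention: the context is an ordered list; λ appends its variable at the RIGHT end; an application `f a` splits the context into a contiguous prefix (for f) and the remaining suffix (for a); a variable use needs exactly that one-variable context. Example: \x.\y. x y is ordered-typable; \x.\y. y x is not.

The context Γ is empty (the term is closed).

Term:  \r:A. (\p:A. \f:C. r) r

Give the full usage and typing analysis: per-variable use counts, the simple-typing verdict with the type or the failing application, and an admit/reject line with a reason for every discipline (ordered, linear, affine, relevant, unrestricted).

variable uses: r [bound]: 2×; p [bound]: 0×; f [bound]: 0×
use order (left to right): r, r
typing: well-typed at A -> C -> A
ordered: ✗ — repeated use of r ×2; p, f left unused
linear: ✗ — repeated use of r ×2; p, f left unused
affine: ✗ — repeated use of r ×2
relevant: ✗ — p, f left unused
unrestricted: ✓ — well-typed at A -> C -> A; no restrictions here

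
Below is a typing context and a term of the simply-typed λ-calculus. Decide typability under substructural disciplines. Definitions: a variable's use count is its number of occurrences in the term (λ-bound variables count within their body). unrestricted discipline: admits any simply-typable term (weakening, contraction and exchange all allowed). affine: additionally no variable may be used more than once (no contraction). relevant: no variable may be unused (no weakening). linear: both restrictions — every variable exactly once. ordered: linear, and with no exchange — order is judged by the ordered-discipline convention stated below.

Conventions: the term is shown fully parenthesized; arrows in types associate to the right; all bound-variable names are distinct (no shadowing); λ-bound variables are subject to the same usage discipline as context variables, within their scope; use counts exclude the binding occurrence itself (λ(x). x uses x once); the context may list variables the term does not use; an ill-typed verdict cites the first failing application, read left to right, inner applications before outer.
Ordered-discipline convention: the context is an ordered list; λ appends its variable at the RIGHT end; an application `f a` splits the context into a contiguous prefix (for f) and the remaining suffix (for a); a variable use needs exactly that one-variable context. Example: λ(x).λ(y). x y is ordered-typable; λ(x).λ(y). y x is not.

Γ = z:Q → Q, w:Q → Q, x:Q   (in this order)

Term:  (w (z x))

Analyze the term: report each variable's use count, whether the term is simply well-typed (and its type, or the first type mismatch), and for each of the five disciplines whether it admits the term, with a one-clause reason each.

variable uses: z: 1×; w: 1×; x: 1×
use order (left to right): w, z, x
typing: well-typed at Q
ordered: ✗, no ordered split (uses run w, z, x)
linear: ✓, each of z, w, x used exactly once
affine: ✓, z, w, x: no repeats, contraction unneeded
relevant: ✓, z, w, x: all used, weakening unneeded
unrestricted: ✓, typability at Q is all that's needed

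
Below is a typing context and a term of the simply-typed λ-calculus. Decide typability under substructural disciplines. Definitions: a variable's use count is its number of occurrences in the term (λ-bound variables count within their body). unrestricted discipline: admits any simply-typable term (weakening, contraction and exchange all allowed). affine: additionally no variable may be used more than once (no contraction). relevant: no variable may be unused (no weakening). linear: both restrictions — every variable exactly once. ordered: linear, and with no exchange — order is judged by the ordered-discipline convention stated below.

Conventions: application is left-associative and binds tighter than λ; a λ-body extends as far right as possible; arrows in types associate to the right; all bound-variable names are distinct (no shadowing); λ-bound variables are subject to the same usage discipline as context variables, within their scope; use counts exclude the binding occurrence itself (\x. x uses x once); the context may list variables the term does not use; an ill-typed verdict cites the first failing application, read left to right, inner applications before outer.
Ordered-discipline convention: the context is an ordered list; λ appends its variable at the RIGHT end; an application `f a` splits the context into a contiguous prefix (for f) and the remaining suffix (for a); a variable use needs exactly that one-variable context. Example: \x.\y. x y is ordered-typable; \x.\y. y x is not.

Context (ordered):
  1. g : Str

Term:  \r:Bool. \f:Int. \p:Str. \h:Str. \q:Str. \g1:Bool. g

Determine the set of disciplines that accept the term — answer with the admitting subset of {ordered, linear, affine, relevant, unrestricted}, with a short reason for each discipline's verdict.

accepted by: affine, unrestricted
counts: g: 1×, r (bound): 0×, f (bound): 0×, p (bound): 0×, h (bound): 0×, q (bound): 0×, g1 (bound): 0×
uses in reading order: g
typing: well-typed — term : Bool → Int → Str → Str → Str → Bool → Str
ordered: ✗, unused: r, f, p, h, q, g1 — weakening required
linear: ✗, unused: r, f, p, h, q, g1 — weakening required
affine: ✓, g, r, f, p, h, q, g1: no repeats, contraction unneeded
relevant: ✗, unused: r, f, p, h, q, g1 — weakening required
unrestricted: ✓, type-checks (Bool → Int → Str → Str → Str → Bool → Str) and nothing is barred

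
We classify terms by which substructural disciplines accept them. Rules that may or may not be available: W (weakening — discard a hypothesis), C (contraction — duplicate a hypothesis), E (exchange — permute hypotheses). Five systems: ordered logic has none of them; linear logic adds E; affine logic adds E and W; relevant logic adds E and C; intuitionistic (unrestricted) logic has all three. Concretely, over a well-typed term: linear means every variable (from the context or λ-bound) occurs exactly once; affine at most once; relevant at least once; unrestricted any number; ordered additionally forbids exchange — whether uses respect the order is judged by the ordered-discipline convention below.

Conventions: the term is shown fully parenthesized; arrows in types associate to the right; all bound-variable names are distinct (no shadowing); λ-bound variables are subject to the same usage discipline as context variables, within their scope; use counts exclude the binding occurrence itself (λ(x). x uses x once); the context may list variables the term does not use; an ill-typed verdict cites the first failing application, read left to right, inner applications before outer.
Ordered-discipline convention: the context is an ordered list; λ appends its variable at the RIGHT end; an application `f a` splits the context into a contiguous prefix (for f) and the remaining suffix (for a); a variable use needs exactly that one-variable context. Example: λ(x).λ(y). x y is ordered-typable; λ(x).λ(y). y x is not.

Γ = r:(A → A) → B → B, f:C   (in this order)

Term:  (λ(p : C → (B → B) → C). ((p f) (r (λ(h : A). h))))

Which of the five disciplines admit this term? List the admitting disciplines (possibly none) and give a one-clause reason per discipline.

accepted by: linear, affine, relevant, unrestricted
usage: r: 1; f: 1; p (bound): 1; h (bound): 1
use order (left to right): p, f, r, h
typing: ✓ — (C → (B → B) → C) → C
ordered: ✗, needs exchange: uses follow p, f, r, h
linear: ✓, r, f, p, h: one use apiece
affine: ✓, r, f, p, h: no repeats, contraction unneeded
relevant: ✓, at least one use each (r, f, p, h)
unrestricted: ✓, simply typable at (C → (B → B) → C) → C; W, C, E all held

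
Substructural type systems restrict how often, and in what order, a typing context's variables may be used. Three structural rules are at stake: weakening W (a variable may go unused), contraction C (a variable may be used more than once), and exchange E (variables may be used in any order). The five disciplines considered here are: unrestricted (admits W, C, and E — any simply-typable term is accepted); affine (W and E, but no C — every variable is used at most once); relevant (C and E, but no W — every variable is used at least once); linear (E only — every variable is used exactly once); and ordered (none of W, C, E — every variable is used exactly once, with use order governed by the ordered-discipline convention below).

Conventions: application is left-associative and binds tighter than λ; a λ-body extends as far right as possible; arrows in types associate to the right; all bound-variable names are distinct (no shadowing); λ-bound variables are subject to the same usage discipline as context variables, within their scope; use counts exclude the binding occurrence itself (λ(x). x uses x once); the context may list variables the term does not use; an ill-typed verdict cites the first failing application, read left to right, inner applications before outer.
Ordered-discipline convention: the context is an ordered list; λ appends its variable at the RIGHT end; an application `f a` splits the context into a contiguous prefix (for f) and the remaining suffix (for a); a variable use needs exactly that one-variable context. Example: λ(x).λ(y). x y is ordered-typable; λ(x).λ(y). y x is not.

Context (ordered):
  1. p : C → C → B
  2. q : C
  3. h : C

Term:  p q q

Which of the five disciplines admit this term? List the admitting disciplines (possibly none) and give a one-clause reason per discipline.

admitted in: unrestricted
use counts: p=1; q=2; h=0
use order (left to right): p, q, q
typing: well-typed — term : B
ordered: ✗, repeated use of q ×2; h left unused
linear: ✗, repeated use of q ×2; h left unused
affine: ✗, repeated use of q ×2
relevant: ✗, h left unused
unrestricted: ✓, typability at B is all that's needed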